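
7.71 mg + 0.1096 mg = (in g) 0.00782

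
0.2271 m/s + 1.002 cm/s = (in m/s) 0.2371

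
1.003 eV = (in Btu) 1.523e-22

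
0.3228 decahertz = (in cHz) 322.8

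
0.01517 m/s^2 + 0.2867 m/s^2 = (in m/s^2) 0.3019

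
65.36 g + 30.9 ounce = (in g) 941.4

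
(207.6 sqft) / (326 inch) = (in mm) 2329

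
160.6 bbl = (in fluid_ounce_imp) 8.986e+05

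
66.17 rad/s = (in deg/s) 3791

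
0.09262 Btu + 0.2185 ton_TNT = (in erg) 9.142e+15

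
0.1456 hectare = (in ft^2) 1.567e+04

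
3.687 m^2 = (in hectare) 0.0003687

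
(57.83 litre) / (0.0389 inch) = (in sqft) 630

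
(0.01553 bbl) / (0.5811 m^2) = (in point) 12.04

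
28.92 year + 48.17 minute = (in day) 1.056e+04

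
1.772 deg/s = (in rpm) 0.2953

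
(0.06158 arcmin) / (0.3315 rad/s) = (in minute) 9.006e-07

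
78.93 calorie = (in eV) 2.061e+21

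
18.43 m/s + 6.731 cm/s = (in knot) 35.96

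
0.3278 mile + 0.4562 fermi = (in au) 3.526e-09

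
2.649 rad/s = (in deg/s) 151.8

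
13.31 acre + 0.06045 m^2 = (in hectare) 5.386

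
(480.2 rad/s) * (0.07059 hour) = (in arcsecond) 2.517e+10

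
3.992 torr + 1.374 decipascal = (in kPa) 0.5324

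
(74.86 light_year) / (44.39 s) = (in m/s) 1.595e+16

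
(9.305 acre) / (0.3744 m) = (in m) 1.006e+05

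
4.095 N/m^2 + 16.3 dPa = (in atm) 5.65e-05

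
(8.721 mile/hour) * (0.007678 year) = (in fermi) 9.44e+20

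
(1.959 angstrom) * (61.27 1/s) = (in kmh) 4.321e-08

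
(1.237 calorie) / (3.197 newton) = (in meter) 1.619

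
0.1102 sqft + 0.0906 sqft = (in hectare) 1.865e-06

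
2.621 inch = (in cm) 6.657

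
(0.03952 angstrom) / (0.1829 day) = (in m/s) 2.501e-16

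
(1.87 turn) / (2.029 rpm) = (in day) 0.00064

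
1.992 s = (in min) 0.0332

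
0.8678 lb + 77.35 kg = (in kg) 77.74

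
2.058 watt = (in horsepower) 0.00276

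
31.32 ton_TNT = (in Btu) 1.242e+08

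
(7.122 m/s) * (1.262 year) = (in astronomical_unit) 0.001895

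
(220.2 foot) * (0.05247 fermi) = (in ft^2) 3.791e-14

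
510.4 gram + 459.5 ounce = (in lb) 29.84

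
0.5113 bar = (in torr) 383.5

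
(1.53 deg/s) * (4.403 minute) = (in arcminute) 2.425e+04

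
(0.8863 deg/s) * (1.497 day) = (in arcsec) 4.127e+08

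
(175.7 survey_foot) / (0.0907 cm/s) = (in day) 0.6834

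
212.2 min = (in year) 0.0004037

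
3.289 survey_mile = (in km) 5.293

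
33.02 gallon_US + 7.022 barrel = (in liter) 1241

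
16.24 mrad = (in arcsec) 3350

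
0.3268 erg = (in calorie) 7.811e-09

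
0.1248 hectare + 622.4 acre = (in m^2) 2.52e+06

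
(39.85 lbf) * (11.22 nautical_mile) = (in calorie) 8.804e+05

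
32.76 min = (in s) 1966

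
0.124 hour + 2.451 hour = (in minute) 154.5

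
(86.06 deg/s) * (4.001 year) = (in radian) 1.895e+08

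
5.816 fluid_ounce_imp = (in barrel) 0.001039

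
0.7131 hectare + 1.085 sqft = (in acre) 1.762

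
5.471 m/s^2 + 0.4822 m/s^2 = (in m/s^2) 5.953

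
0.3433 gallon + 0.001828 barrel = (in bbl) 0.01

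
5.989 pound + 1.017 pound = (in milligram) 3.178e+06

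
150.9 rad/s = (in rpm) 1441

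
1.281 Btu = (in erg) 1.352e+10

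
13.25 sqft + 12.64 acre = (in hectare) 5.115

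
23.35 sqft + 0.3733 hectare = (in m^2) 3735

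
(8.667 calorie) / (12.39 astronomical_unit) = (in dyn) 1.956e-06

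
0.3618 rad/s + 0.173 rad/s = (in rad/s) 0.5348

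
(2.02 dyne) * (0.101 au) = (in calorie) 7.295e+04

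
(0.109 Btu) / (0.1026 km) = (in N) 1.121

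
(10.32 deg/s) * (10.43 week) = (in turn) 1.808e+05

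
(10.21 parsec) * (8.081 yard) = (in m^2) 2.328e+18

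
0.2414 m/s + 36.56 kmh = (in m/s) 10.4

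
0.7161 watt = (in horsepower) 0.0009603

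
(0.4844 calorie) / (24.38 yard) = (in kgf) 0.009271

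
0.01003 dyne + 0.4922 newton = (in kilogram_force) 0.05019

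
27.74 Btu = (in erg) 2.927e+11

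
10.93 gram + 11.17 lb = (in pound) 11.19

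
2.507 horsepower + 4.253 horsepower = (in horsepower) 6.76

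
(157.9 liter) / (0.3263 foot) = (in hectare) 0.0001588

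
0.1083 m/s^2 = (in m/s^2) 0.1083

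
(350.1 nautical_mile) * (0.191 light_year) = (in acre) 2.895e+17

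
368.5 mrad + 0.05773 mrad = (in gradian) 23.46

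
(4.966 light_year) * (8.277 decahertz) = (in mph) 8.699e+18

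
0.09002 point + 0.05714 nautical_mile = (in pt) 3e+05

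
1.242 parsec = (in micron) 3.832e+22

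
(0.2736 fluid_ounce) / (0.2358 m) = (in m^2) 3.431e-05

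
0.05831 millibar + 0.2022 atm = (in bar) 0.2049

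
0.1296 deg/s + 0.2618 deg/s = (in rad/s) 0.006831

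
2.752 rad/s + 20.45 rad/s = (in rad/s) 23.2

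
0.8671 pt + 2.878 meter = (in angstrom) 2.878e+10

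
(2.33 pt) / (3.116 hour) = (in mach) 2.152e-10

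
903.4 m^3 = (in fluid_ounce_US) 3.055e+07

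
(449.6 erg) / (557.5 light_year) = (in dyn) 8.524e-19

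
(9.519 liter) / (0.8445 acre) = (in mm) 0.002785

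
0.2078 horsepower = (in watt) 155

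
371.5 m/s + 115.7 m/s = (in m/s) 487.2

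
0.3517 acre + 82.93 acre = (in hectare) 33.7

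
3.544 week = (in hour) 595.4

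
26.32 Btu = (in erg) 2.777e+11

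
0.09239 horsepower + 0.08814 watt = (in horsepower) 0.09251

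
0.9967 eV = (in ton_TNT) 3.817e-29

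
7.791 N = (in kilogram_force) 0.7945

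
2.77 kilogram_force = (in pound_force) 6.107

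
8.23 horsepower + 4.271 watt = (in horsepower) 8.236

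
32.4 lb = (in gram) 1.47e+04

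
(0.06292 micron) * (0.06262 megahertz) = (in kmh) 0.01418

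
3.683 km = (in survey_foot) 1.208e+04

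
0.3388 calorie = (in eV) 8.848e+18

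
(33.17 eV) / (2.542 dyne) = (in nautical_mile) 1.129e-16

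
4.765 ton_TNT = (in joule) 1.994e+10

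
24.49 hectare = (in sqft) 2.636e+06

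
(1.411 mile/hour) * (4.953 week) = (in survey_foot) 6.199e+06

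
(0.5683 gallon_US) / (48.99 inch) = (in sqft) 0.01861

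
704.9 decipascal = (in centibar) 0.07049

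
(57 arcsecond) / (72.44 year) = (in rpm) 1.155e-12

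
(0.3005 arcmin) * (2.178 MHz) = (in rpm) 1818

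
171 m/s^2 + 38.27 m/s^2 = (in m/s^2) 209.3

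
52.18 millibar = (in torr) 39.14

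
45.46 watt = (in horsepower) 0.06096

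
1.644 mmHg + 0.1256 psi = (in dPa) 1.085e+04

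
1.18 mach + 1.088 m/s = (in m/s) 402.9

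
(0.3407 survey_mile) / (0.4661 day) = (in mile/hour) 0.03046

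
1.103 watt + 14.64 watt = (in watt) 15.74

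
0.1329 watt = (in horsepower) 0.0001782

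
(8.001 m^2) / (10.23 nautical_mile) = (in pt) 1.197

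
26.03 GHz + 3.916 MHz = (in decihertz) 2.603e+11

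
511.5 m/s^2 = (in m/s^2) 511.5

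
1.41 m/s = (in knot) 2.741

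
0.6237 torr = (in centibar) 0.08315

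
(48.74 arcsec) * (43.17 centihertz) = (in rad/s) 0.000102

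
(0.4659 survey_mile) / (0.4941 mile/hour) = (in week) 0.005613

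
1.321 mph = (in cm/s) 59.05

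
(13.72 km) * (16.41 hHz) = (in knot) 4.376e+07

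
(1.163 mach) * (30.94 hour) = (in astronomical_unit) 0.0002948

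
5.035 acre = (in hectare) 2.038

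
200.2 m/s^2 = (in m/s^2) 200.2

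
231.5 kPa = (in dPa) 2.315e+06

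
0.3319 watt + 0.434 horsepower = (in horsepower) 0.4344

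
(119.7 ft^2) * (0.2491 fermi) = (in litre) 2.77e-12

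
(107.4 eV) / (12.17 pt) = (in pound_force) 9.01e-16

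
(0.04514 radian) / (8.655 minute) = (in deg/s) 0.00498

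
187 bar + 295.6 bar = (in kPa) 4.826e+04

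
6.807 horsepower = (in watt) 5076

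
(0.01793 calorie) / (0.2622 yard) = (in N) 0.3129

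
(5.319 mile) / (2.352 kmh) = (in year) 0.0004155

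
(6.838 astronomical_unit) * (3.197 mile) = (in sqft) 5.665e+16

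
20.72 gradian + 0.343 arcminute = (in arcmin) 1119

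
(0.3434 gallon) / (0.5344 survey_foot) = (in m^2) 0.007981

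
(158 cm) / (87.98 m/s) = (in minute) 0.0002993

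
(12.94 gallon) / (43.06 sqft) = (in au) 8.185e-14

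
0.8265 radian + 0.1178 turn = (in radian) 1.567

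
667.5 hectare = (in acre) 1649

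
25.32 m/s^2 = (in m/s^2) 25.32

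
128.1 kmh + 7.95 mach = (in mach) 8.055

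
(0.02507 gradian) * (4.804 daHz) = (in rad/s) 0.01892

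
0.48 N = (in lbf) 0.1079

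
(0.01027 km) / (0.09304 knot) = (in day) 0.002483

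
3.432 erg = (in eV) 2.142e+12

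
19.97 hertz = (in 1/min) 1198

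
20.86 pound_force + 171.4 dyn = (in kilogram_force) 9.462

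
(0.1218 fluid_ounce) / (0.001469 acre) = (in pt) 0.001718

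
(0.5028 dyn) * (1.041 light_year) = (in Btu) 4.693e+07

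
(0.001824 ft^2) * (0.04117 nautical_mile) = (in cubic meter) 0.01292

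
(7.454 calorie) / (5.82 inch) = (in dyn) 2.11e+07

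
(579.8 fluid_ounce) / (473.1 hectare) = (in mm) 3.624e-06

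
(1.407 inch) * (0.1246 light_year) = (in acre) 1.041e+10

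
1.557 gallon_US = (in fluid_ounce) 199.3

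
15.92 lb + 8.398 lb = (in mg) 1.103e+07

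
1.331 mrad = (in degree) 0.07626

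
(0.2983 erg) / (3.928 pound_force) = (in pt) 4.839e-06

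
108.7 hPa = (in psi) 1.577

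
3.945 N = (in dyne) 3.945e+05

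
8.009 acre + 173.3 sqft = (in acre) 8.013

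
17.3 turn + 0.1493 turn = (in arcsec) 2.261e+07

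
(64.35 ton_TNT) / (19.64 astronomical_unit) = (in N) 0.09164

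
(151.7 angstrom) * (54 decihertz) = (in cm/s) 8.192e-06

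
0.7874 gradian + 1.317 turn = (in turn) 1.319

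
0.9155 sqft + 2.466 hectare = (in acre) 6.094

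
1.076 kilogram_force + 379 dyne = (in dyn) 1.056e+06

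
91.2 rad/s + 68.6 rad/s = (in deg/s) 9156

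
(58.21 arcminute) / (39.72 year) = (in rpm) 1.291e-10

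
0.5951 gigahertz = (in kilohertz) 5.951e+05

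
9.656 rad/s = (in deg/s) 553.2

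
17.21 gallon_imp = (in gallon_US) 20.67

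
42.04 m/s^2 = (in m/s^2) 42.04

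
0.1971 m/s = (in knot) 0.3831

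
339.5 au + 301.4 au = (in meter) 9.588e+13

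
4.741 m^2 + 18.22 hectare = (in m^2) 1.822e+05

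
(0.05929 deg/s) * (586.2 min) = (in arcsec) 7.507e+06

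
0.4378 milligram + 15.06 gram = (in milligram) 1.506e+04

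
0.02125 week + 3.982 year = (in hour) 3.489e+04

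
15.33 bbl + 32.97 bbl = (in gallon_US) 2029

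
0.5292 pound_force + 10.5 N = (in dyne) 1.285e+06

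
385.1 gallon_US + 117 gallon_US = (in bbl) 11.95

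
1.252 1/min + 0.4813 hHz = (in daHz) 4.815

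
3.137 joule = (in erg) 3.137e+07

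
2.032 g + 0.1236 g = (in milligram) 2156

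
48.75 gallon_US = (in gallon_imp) 40.59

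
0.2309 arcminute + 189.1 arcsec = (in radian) 0.0009839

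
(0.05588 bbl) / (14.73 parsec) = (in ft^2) 2.104e-19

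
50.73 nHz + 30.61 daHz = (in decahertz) 30.61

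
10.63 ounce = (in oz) 10.63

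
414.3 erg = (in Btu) 3.927e-08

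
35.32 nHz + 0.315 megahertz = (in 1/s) 3.15e+05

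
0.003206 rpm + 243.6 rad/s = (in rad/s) 243.6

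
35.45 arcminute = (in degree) 0.5908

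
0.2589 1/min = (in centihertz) 0.4315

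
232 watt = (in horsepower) 0.3111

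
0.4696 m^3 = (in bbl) 2.954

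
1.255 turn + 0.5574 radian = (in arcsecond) 1.741e+06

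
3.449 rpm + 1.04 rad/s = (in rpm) 13.38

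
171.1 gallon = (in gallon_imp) 142.5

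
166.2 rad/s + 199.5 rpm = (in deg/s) 1.072e+04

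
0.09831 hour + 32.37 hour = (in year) 0.003706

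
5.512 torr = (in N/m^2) 734.9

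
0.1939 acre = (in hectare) 0.07847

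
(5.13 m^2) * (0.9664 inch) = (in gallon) 33.27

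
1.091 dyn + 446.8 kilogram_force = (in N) 4382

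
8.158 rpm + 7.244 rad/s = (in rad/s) 8.098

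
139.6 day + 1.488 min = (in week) 19.94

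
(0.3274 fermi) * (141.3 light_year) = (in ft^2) 4711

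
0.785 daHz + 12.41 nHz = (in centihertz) 785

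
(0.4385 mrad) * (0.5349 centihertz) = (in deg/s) 0.0001344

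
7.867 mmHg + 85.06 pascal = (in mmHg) 8.505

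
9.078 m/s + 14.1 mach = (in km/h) 1.732e+04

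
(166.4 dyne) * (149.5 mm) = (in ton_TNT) 5.946e-14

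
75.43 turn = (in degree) 2.715e+04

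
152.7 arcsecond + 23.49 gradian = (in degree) 21.18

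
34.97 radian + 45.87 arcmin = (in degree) 2004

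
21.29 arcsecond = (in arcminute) 0.3548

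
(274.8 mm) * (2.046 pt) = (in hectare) 1.983e-08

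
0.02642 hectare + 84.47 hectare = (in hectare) 84.5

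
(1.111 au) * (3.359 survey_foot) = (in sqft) 1.832e+12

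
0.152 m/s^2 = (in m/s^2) 0.152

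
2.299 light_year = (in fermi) 2.175e+31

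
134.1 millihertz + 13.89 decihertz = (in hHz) 0.01523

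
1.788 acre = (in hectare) 0.7236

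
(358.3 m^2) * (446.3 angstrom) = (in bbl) 0.0001006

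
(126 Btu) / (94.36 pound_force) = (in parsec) 1.026e-14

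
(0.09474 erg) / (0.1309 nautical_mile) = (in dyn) 3.908e-06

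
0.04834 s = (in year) 1.533e-09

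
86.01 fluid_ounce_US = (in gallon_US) 0.672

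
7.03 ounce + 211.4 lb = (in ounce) 3389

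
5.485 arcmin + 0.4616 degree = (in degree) 0.553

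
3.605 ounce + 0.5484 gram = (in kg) 0.1027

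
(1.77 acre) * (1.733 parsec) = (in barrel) 2.409e+21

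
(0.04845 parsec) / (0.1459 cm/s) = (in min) 1.708e+16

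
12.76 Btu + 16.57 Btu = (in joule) 3.094e+04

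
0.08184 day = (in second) 7071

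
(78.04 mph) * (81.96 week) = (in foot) 5.674e+09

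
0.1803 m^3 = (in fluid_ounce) 6097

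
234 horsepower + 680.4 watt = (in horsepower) 234.9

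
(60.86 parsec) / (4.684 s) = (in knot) 7.793e+17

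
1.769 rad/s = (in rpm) 16.89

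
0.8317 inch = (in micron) 2.113e+04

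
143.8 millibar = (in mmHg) 107.9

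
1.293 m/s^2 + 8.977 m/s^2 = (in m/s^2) 10.27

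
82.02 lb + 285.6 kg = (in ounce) 1.139e+04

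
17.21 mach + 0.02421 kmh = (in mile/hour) 1.311e+04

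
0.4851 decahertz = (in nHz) 4.851e+09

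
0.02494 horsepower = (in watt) 18.6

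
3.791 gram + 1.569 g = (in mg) 5360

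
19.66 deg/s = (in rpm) 3.277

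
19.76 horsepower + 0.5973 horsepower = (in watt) 1.518e+04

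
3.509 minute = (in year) 6.676e-06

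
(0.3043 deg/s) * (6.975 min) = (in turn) 0.3537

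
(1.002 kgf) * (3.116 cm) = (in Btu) 0.0002902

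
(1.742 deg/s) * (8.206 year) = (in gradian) 5.009e+08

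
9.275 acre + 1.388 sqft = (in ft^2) 4.04e+05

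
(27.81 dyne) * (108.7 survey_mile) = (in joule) 48.65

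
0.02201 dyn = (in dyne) 0.02201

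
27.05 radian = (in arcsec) 5.579e+06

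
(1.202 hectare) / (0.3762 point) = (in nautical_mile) 4.89e+04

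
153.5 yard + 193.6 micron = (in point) 3.979e+05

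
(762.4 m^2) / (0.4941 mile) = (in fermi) 9.588e+14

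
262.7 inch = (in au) 4.46e-11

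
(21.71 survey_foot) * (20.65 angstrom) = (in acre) 3.377e-12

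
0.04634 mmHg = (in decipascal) 61.78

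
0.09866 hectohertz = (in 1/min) 592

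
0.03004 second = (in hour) 8.344e-06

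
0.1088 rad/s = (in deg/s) 6.234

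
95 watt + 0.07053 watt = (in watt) 95.07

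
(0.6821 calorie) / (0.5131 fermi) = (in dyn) 5.562e+20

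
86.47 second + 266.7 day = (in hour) 6401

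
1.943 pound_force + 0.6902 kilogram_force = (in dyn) 1.541e+06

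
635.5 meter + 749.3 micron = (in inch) 2.502e+04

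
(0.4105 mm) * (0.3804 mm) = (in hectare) 1.562e-11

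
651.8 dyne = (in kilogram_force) 0.0006647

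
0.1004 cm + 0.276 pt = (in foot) 0.003613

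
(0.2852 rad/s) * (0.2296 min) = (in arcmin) 1.351e+04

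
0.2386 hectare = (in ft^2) 2.568e+04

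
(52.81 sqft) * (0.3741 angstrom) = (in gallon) 4.849e-08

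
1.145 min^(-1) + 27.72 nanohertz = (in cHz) 1.908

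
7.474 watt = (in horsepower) 0.01002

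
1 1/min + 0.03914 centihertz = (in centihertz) 1.706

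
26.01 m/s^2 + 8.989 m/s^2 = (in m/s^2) 35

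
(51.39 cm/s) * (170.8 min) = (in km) 5.266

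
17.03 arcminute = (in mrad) 4.954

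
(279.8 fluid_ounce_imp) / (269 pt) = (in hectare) 8.377e-06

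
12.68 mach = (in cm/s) 4.318e+05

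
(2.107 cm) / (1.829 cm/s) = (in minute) 0.0192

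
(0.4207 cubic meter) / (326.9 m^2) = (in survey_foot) 0.004222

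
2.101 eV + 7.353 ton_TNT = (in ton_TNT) 7.353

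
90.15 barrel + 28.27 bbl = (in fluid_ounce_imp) 6.626e+05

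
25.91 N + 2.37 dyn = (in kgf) 2.642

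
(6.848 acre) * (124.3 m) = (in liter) 3.445e+09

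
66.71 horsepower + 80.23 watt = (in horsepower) 66.82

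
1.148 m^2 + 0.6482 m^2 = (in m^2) 1.796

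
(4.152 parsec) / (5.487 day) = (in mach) 7.937e+08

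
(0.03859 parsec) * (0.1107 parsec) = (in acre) 1.005e+27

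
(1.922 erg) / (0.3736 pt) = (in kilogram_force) 0.0001487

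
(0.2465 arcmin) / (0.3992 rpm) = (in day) 1.985e-08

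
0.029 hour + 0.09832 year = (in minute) 5.168e+04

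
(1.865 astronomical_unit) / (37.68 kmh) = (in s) 2.666e+10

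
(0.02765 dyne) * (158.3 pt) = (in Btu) 1.464e-11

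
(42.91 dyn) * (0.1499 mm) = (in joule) 6.432e-08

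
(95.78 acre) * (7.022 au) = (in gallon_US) 1.076e+20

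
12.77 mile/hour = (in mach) 0.01677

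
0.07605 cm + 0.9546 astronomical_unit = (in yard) 1.562e+11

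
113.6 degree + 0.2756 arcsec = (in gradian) 126.2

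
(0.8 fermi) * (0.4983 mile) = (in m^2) 6.415e-13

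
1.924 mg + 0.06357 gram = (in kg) 6.549e-05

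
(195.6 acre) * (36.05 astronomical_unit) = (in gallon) 1.128e+21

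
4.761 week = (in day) 33.33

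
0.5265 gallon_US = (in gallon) 0.5265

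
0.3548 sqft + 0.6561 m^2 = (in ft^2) 7.417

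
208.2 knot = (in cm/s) 1.071e+04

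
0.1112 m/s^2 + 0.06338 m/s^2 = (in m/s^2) 0.1746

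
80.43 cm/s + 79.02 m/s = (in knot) 155.2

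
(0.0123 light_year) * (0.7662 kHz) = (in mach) 2.619e+14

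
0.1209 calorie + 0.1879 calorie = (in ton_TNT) 3.088e-10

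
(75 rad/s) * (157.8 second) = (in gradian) 7.534e+05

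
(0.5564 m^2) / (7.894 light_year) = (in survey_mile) 4.629e-21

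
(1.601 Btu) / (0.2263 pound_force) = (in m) 1678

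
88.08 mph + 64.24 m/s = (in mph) 231.8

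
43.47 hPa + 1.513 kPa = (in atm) 0.05783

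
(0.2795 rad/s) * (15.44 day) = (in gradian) 2.374e+07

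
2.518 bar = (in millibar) 2518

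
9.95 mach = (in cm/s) 3.388e+05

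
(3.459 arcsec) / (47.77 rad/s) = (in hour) 9.751e-11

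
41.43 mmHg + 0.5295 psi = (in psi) 1.331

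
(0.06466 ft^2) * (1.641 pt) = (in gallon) 0.0009187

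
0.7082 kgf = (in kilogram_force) 0.7082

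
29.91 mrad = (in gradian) 1.904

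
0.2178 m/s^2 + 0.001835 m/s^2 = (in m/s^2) 0.2196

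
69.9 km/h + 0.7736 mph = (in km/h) 71.14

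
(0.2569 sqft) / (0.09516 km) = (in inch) 0.009874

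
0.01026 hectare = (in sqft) 1104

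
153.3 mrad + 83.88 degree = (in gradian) 103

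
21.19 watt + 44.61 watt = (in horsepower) 0.08824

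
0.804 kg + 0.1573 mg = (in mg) 8.04e+05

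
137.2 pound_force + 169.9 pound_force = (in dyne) 1.366e+08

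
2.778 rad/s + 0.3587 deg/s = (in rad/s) 2.784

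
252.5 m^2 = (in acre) 0.06239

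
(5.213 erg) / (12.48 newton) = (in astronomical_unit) 2.792e-19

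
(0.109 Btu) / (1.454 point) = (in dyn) 2.242e+10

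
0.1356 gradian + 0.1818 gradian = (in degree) 0.2857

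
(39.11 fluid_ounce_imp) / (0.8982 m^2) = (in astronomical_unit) 8.27e-15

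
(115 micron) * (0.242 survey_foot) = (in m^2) 8.483e-06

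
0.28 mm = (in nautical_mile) 1.512e-07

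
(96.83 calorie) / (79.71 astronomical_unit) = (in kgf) 3.465e-12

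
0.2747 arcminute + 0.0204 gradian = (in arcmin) 1.376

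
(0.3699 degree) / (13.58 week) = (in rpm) 7.506e-09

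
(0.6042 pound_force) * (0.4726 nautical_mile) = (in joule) 2352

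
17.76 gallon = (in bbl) 0.4229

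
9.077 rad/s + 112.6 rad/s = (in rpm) 1162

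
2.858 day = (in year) 0.00783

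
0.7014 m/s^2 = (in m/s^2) 0.7014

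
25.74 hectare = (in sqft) 2.771e+06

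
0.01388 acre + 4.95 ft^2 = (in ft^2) 609.6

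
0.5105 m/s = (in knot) 0.9923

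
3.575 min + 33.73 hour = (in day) 1.408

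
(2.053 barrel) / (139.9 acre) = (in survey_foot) 1.891e-06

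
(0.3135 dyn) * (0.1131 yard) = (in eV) 2.024e+12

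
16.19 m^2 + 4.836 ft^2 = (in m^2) 16.64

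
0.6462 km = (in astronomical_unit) 4.32e-09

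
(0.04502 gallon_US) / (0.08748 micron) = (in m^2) 1948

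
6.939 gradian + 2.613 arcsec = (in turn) 0.01735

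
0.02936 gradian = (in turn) 7.34e-05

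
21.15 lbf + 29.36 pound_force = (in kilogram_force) 22.91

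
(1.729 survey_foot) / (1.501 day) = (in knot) 7.899e-06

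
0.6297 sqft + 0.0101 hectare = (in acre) 0.02497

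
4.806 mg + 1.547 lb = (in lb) 1.547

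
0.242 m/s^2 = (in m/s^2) 0.242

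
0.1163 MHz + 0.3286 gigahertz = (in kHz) 3.287e+05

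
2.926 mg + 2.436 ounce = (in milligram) 6.906e+04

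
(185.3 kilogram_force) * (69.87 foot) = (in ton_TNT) 9.249e-06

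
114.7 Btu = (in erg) 1.21e+12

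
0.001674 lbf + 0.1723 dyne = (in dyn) 744.8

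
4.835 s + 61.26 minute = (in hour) 1.022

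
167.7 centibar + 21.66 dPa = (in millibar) 1677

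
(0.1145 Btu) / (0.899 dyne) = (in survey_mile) 8350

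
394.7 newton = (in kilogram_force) 40.25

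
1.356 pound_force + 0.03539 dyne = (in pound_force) 1.356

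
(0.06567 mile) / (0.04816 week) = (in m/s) 0.003628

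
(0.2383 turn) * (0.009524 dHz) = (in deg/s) 0.0817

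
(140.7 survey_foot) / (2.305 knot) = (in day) 0.0004186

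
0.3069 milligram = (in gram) 0.0003069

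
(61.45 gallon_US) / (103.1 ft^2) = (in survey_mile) 1.509e-05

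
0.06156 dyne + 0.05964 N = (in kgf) 0.006082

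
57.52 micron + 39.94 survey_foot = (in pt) 3.451e+04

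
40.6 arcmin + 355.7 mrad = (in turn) 0.05849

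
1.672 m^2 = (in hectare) 0.0001672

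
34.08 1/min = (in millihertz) 568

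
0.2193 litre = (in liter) 0.2193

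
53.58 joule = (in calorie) 12.81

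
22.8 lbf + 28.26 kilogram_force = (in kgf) 38.6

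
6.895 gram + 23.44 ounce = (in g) 671.4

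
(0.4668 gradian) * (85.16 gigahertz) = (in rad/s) 6.244e+08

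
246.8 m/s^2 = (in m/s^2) 246.8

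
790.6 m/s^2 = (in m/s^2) 790.6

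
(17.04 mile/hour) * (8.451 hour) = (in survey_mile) 144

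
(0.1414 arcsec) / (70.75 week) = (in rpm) 1.53e-13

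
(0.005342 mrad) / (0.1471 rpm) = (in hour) 9.633e-08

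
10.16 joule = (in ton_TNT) 2.428e-09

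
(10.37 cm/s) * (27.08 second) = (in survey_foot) 9.213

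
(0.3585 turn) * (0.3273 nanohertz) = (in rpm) 7.04e-09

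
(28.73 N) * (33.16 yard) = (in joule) 871.1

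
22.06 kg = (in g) 2.206e+04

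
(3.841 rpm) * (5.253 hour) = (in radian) 7606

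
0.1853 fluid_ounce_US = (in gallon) 0.001448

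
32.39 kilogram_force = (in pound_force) 71.41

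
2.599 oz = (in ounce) 2.599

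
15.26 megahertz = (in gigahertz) 0.01526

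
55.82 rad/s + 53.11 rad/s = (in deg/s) 6241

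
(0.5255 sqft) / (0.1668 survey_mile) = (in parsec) 5.894e-21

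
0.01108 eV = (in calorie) 4.243e-22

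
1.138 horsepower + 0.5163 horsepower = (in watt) 1234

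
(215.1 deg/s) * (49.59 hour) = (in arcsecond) 1.382e+11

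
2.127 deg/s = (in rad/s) 0.03712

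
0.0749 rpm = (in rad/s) 0.007844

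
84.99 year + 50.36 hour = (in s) 2.68e+09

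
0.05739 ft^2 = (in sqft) 0.05739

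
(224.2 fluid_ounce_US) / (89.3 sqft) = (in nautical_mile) 4.315e-07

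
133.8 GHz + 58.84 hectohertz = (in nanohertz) 1.338e+20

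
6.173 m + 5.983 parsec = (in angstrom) 1.846e+27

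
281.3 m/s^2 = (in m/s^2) 281.3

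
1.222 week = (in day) 8.554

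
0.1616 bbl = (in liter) 25.69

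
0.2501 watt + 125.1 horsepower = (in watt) 9.329e+04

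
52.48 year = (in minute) 2.758e+07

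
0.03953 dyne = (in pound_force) 8.887e-08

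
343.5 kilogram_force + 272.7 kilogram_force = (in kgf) 616.2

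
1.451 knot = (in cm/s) 74.65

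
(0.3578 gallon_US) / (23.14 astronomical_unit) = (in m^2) 3.913e-16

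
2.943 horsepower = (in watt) 2195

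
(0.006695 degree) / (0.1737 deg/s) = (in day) 4.461e-07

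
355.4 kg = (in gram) 3.554e+05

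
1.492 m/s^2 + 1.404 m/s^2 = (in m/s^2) 2.896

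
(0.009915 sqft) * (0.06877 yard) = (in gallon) 0.0153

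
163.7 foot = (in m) 49.9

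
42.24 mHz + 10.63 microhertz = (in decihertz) 0.4225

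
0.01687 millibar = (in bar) 1.687e-05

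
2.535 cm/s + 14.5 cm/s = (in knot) 0.3311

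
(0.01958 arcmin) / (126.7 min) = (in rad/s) 7.492e-10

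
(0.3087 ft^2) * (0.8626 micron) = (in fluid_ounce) 0.0008365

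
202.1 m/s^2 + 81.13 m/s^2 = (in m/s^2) 283.2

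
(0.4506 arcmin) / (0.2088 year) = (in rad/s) 1.991e-11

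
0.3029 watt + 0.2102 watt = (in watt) 0.5131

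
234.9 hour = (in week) 1.398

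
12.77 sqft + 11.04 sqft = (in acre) 0.0005466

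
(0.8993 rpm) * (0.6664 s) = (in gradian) 3.995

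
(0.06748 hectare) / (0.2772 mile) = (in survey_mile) 0.0009399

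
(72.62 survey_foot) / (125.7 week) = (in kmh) 1.048e-06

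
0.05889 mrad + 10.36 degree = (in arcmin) 621.8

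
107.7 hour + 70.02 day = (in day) 74.51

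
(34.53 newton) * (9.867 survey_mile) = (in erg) 5.483e+12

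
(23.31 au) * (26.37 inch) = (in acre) 5.772e+08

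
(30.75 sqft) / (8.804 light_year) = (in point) 9.722e-14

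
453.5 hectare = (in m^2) 4.535e+06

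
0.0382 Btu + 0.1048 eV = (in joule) 40.3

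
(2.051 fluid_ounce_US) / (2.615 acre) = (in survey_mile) 3.561e-12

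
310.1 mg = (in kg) 0.0003101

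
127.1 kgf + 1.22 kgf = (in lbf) 282.9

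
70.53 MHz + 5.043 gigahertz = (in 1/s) 5.114e+09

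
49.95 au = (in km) 7.472e+09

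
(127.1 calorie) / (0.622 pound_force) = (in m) 192.2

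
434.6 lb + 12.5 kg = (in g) 2.096e+05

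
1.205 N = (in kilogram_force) 0.1229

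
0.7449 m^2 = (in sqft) 8.018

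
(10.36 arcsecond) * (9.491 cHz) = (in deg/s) 0.0002731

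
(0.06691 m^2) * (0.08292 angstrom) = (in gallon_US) 1.466e-10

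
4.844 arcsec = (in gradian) 0.001495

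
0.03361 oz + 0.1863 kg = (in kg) 0.1873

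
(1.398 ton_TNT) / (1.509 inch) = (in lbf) 3.431e+10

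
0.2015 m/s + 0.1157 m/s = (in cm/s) 31.72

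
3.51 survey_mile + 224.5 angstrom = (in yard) 6178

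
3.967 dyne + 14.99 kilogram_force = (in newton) 147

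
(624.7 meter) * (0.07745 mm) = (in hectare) 4.838e-06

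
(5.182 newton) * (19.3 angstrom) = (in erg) 0.1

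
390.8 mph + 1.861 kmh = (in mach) 0.5146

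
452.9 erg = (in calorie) 1.082e-05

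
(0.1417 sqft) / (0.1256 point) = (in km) 0.2971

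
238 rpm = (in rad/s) 24.92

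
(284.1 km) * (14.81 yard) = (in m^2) 3.847e+06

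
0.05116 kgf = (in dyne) 5.017e+04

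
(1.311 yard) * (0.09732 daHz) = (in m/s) 1.167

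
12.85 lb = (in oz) 205.6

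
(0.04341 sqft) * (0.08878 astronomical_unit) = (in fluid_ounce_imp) 1.885e+12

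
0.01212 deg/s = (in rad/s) 0.0002115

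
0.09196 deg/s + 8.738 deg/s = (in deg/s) 8.83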